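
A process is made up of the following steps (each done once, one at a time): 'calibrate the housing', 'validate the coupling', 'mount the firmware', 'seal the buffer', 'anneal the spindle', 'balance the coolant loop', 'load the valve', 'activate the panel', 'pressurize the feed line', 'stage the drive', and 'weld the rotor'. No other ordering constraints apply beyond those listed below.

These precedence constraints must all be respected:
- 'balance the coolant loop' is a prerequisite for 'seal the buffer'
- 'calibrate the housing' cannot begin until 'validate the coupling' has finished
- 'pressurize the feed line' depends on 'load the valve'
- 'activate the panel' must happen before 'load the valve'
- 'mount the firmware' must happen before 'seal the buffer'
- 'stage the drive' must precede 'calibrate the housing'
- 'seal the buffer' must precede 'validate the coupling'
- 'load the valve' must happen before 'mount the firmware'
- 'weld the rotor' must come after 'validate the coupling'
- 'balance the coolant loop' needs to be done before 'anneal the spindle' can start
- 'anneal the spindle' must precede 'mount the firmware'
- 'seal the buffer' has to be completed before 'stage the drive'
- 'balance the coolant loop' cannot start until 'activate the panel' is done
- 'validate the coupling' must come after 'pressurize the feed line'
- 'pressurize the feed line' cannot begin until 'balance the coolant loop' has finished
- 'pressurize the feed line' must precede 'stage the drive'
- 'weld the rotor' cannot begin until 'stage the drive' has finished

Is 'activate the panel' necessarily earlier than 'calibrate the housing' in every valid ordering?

Yes

Tracing the constraints gives a chain: 'activate the panel' → 'balance the coolant loop' → 'pressurize the feed line' → 'stage the drive' → 'calibrate the housing'.
So 'activate the panel' must precede 'calibrate the housing' in any valid ordering.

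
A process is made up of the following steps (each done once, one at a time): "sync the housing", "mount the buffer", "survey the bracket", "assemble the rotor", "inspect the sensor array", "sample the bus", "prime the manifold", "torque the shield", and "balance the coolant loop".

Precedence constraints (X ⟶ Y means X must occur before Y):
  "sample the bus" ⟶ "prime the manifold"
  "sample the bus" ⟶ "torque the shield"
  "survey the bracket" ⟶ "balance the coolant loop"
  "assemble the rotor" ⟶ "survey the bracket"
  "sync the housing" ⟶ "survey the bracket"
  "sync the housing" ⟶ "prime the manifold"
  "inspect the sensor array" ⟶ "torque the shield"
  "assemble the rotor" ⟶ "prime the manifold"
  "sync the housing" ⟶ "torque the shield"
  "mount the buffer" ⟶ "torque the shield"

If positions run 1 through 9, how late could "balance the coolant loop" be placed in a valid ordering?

9

"balance the coolant loop" has no required successors, so nothing stops it from going last (position 9).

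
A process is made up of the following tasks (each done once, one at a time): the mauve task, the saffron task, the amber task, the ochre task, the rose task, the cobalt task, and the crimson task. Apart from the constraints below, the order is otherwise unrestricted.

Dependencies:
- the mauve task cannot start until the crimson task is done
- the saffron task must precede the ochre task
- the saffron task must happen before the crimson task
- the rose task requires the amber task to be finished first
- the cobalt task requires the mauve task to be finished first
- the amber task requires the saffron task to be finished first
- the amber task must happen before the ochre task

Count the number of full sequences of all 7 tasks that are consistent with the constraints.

Only the saffron task has no prerequisites, so it must go first.
Enumerating by repeatedly choosing an available task (one whose prerequisites are all placed) gives 40 distinct complete orderings.

40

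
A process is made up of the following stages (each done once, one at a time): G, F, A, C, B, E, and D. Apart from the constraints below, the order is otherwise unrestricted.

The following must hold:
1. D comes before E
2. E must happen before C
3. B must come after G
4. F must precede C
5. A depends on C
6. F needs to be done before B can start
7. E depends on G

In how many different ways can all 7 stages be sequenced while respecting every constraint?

32

The stages with no prerequisites are G, F, D; any of them can be placed first.
Counting all ways to extend the partial order to a total order gives 32.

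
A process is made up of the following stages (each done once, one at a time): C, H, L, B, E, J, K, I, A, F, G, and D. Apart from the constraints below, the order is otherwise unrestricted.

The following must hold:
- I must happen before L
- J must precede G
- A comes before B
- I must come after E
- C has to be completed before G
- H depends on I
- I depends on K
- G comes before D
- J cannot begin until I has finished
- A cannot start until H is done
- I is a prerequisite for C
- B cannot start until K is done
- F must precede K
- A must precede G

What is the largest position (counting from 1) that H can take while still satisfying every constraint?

8

The stages that are forced after H, directly or by a chain of constraints, are B, A, G, D. That's 4 stages.
So at least 4 stages follow H, putting H no later than position 8. That position is achievable by scheduling everything else first.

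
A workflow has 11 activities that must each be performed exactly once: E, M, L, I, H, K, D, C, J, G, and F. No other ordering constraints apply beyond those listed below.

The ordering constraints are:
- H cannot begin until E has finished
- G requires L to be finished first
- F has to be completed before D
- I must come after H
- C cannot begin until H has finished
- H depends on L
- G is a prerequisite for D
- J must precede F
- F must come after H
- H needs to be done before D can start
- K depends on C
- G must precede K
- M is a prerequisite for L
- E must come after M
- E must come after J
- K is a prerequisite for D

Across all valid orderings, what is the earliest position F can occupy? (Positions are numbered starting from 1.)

6

Every activity that must precede F has to come before it. Tracing all chains that end at F, those activities are: E, M, L, H, J — 5 in total.
With 5 mandatory predecessors, the earliest F can sit is position 5+1 = 6, and placing just those 5 first achieves it.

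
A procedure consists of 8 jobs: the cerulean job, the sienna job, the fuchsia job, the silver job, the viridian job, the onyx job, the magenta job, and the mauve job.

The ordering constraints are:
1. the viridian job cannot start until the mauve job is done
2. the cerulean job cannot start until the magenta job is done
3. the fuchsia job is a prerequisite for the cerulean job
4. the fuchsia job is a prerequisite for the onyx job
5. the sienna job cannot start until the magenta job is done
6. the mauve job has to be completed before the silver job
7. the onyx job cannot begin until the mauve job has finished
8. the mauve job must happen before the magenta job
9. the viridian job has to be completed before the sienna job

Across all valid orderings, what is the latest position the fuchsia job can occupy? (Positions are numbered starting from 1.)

The jobs that are forced after the fuchsia job, directly or by a chain of constraints, are the cerulean job, the onyx job. That's 2 jobs.
So at least 2 jobs follow the fuchsia job, putting the fuchsia job no later than position 6. That position is achievable by scheduling everything else first.

6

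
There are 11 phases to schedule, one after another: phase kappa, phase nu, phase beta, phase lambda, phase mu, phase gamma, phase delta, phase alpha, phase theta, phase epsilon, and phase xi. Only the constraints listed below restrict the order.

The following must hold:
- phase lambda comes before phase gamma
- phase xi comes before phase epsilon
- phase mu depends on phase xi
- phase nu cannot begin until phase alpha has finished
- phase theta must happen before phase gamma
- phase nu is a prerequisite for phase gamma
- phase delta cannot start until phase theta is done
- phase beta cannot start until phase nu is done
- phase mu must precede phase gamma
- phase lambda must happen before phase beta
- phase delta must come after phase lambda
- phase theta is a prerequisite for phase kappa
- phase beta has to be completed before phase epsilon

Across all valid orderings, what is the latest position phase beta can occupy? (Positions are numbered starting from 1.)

10

The only phase forced after phase beta (directly or by a chain) is phase epsilon.
So at least 1 phase follows phase beta, putting phase beta no later than position 10. That position is achievable by scheduling everything else first.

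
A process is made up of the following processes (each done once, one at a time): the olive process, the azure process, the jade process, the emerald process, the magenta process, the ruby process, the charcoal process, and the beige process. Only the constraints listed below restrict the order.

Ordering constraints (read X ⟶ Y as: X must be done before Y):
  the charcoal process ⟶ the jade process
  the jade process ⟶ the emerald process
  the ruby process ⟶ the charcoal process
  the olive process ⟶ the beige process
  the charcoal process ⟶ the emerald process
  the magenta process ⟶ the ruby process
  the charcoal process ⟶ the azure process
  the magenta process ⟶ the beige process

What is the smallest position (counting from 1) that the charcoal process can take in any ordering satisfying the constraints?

3

Every process that must precede the charcoal process has to come before it. Tracing all chains that end at the charcoal process, those processes are: the magenta process, the ruby process — 2 in total.
With 2 mandatory predecessors, the earliest the charcoal process can sit is position 2+1 = 3, and placing just those 2 first achieves it.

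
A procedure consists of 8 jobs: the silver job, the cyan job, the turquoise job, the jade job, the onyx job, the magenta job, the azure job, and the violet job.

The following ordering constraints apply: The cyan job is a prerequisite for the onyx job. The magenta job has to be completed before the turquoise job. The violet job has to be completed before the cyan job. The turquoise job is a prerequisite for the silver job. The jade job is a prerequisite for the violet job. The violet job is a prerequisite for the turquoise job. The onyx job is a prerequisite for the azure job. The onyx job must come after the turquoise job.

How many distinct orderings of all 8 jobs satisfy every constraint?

The jobs with no prerequisites are the jade job, the magenta job; any of them can be placed first.
Systematically extending each partial ordering one job at a time and counting, there are 24 complete orderings.

24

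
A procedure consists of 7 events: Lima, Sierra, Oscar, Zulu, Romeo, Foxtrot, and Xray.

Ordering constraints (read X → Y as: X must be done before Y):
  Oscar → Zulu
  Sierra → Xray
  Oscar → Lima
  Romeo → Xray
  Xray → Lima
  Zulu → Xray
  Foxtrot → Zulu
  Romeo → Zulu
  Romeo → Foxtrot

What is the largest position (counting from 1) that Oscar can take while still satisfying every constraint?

The events that are forced after Oscar, directly or by a chain of constraints, are Lima, Zulu, Xray. That's 3 events.
So at least 3 events follow Oscar, putting Oscar no later than position 4. That position is achievable by scheduling everything else first.

4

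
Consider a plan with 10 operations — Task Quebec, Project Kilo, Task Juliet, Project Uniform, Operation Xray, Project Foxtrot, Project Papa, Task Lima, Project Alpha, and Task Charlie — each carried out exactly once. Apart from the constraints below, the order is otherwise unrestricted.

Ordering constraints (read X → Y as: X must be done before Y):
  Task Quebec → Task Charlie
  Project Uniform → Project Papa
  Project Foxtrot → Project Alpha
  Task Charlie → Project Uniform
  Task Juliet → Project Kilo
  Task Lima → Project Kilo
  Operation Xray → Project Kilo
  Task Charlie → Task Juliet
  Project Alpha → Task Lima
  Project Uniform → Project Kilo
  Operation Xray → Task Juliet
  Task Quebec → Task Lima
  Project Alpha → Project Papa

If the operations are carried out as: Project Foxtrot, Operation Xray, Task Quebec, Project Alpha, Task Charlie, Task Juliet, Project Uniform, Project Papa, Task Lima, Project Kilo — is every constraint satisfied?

Going through the constraints one by one, each required predecessor appears earlier in the sequence than its dependent — e.g. Operation Xray (position 2) is before Project Kilo (position 10), as required.

Yes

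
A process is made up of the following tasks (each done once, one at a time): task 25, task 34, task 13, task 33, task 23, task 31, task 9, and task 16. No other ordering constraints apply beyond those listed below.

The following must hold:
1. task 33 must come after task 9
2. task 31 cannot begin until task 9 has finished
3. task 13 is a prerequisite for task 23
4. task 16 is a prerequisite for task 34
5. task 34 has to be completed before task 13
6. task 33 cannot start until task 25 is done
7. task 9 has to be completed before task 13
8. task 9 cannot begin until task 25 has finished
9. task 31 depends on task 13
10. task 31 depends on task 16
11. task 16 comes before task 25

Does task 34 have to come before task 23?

Chaining the stated constraints: task 34 → task 13 → task 23.
That forces task 34 before task 23 in every valid schedule.

Yes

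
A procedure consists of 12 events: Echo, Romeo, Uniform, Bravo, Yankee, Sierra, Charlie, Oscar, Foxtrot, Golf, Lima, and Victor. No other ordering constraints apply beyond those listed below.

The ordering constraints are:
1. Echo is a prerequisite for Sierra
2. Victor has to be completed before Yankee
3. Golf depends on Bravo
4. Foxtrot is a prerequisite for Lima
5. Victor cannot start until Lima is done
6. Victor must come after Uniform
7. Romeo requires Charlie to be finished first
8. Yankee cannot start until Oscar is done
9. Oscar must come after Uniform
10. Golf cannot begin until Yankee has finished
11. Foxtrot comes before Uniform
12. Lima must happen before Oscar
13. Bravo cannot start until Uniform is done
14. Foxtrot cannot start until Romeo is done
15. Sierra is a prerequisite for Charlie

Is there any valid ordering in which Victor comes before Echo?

No

The constraints give a chain Echo → Sierra → Charlie → Romeo → Foxtrot → Lima → Victor, which forces Echo before Victor.
Hence Victor can never be scheduled before Echo.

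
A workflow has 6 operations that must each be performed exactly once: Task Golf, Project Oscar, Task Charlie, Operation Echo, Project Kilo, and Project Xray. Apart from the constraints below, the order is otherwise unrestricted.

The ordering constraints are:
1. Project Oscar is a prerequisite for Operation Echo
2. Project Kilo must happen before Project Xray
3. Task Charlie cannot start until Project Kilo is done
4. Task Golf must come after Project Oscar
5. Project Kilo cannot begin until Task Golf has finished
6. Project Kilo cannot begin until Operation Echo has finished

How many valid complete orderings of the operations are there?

Only Project Oscar has no prerequisites, so it must go first.
Systematically extending each partial ordering one operation at a time and counting, there are 4 complete orderings.

4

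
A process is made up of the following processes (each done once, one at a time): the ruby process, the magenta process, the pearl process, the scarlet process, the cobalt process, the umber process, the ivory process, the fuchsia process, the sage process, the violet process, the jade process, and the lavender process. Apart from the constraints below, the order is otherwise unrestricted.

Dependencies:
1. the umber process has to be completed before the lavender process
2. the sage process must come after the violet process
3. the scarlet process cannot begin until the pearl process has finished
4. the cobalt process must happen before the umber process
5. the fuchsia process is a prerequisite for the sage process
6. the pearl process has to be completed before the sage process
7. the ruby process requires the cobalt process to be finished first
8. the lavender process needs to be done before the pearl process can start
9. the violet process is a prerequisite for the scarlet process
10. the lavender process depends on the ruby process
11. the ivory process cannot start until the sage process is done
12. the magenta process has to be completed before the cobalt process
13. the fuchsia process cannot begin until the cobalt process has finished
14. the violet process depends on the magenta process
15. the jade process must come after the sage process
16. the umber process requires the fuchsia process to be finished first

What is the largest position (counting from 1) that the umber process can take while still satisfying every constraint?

6

Following every chain forward from the umber process, the processes that must come later are the pearl process, the scarlet process, the ivory process, the sage process, the jade process, the lavender process — 6 of them.
So at least 6 processes follow the umber process, putting the umber process no later than position 6. That position is achievable by scheduling everything else first.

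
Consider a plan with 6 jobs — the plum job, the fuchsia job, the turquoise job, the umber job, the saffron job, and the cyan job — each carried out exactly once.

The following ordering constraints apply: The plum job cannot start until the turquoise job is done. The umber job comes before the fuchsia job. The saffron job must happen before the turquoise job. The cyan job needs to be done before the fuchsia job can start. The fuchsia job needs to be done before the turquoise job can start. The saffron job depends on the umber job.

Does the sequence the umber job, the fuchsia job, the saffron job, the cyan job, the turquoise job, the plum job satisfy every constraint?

Here the cyan job comes after the fuchsia job.
That contradicts the constraint that the cyan job must precede the fuchsia job.

No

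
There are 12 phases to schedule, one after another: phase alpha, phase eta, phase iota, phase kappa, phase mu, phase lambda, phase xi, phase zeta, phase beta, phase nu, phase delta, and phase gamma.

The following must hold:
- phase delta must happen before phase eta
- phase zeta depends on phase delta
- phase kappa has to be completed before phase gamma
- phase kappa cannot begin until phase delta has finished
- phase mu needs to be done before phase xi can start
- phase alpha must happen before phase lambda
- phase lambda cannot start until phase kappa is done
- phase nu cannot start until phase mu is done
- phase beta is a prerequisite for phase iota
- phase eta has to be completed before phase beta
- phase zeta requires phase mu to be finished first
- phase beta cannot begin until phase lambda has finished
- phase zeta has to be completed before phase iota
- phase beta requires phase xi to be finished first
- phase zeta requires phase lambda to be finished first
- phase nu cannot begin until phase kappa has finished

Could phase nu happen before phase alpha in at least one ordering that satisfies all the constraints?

The constraints leave phase nu and phase alpha unordered relative to each other; nothing requires phase alpha earlier.
So a valid ordering placing phase nu earlier than phase alpha exists.

Yes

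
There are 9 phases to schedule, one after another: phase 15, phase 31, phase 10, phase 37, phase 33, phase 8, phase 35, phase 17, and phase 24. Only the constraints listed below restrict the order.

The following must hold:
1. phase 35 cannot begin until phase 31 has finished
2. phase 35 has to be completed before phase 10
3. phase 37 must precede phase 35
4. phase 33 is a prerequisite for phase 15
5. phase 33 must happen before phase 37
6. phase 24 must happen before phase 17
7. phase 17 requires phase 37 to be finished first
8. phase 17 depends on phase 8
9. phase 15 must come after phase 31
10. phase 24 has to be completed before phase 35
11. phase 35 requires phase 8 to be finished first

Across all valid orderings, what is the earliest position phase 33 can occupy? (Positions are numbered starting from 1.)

1

No constraint forces any other phase before phase 33, so it can be placed first.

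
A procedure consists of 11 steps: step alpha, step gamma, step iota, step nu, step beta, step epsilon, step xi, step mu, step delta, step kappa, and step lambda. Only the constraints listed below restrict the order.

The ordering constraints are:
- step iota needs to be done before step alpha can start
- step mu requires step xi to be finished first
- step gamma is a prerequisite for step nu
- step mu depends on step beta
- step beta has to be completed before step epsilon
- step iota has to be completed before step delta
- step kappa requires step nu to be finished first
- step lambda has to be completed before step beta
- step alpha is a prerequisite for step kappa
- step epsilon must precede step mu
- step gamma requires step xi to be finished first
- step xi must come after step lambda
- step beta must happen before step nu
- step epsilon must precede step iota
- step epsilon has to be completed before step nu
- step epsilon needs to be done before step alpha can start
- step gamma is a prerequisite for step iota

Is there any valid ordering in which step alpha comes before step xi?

No

The constraints give a chain step xi → step gamma → step iota → step alpha, which forces step xi before step alpha.
Hence step alpha can never be scheduled before step xi.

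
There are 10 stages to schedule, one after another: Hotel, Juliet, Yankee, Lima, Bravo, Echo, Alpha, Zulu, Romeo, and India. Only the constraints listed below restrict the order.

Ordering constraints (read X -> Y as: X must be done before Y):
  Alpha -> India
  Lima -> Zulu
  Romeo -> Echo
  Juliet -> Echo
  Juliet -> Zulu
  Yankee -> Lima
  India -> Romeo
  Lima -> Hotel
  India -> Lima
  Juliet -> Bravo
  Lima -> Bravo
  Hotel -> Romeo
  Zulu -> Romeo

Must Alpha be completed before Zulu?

Yes

Chaining the stated constraints: Alpha → India → Lima → Zulu.
That forces Alpha before Zulu in every valid schedule.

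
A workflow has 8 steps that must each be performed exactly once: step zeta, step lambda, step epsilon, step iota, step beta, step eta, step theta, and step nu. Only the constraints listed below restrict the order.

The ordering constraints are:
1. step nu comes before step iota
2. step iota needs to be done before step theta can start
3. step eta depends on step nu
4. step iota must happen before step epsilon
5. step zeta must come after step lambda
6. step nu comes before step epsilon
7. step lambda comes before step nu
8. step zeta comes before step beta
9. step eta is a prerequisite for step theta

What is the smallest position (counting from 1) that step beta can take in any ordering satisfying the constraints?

Every step that must precede step beta has to come before it. Tracing all chains that end at step beta, those steps are: step zeta, step lambda — 2 in total.
So at minimum 2 steps come before step beta, putting step beta no earlier than position 3. That position is achievable by scheduling exactly those predecessors first.

3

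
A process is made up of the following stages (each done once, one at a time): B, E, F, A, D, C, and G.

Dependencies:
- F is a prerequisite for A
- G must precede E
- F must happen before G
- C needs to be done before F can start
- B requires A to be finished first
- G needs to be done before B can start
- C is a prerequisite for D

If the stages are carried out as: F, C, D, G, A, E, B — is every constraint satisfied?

No

In the proposed order, F appears before C.
Since C is required before F, the ordering is invalid.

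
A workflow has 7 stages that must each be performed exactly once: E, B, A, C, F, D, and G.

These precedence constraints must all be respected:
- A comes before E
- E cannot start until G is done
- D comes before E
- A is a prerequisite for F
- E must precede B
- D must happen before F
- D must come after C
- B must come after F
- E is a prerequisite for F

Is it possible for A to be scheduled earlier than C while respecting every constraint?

Yes

No chain of constraints runs from C to A, so C is not required to come first.
So a valid ordering placing A earlier than C exists.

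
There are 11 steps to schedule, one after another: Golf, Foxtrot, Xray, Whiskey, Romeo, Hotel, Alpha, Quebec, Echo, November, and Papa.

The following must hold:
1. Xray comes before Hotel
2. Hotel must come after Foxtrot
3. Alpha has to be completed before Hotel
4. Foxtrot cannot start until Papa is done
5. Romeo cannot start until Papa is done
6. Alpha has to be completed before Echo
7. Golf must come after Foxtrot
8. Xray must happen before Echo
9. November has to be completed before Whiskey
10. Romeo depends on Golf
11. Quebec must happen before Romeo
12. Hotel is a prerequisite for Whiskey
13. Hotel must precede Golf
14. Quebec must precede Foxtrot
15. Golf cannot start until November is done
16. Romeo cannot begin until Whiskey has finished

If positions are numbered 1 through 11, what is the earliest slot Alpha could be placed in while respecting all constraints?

1

Nothing is required before Alpha; it can be the very first step.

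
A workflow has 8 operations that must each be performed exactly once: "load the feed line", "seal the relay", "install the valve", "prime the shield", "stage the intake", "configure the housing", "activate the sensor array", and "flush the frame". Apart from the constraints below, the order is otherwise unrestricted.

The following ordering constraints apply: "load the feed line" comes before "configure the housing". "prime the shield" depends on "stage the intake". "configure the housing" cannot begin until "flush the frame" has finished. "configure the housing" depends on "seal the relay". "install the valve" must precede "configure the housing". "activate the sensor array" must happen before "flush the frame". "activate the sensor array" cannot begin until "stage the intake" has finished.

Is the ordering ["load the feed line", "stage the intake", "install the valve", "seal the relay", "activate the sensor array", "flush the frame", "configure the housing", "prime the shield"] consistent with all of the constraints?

Yes

Going through the constraints one by one, each required predecessor appears earlier in the sequence than its dependent — e.g. "stage the intake" (position 2) is before "prime the shield" (position 8), as required.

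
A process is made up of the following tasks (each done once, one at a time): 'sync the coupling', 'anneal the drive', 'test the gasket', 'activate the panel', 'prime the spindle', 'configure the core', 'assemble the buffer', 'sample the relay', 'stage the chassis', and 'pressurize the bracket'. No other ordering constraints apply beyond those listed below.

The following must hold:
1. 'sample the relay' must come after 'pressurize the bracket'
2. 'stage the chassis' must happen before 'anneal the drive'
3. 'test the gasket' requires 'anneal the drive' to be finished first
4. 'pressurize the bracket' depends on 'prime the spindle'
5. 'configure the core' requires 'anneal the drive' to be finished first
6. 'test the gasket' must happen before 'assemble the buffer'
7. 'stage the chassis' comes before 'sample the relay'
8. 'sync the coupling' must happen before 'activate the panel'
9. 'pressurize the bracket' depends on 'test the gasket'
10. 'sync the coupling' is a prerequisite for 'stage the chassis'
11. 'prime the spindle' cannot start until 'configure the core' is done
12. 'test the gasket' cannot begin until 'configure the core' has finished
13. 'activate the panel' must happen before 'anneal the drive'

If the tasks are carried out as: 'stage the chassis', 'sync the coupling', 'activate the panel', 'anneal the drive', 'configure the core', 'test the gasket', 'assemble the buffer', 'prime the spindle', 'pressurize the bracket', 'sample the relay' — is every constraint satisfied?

No

Here 'sync the coupling' comes after 'stage the chassis'.
But one of the constraints requires 'sync the coupling' before 'stage the chassis', so this ordering violates it.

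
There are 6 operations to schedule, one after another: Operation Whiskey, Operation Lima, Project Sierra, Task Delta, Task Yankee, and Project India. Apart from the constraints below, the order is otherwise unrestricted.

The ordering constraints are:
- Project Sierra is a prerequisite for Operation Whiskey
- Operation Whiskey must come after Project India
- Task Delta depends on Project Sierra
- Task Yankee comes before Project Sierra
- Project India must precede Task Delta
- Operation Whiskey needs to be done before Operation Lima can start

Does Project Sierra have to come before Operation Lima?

Chaining the stated constraints: Project Sierra → Operation Whiskey → Operation Lima.
So Project Sierra must precede Operation Lima in any valid ordering.

Yes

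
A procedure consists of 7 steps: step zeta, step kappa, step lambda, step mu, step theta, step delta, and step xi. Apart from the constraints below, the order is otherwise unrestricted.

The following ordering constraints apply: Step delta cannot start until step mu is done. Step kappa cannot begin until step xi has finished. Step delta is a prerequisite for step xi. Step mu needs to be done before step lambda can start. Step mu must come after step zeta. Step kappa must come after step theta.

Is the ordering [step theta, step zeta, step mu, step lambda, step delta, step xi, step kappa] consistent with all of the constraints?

Yes

Going through the constraints one by one, each required predecessor appears earlier in the sequence than its dependent — e.g. step theta (position 1) is before step kappa (position 7), as required.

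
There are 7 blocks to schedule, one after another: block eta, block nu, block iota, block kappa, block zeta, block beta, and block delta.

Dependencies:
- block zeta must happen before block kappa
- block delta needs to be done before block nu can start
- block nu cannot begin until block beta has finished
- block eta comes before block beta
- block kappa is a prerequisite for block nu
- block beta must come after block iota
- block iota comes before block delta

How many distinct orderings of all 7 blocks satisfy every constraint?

75

The blocks with no prerequisites are block eta, block iota, block zeta; any of them can be placed first.
Counting all ways to extend the partial order to a total order gives 75.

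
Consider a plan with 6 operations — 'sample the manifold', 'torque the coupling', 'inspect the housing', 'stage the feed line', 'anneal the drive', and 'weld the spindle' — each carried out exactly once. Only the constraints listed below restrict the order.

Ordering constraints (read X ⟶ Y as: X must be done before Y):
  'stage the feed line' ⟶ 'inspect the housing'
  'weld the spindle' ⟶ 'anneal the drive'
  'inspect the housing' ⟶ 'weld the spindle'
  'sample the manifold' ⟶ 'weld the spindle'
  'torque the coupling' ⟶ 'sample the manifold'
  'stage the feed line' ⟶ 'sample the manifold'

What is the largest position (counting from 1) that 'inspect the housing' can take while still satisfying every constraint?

Following every chain forward from 'inspect the housing', the operations that must come later are 'anneal the drive', 'weld the spindle' — 2 of them.
With 2 mandatory successors out of 6 operations total, the latest slot for 'inspect the housing' is 6−2 = 4, and it's reachable by doing all non-successors before 'inspect the housing'.

4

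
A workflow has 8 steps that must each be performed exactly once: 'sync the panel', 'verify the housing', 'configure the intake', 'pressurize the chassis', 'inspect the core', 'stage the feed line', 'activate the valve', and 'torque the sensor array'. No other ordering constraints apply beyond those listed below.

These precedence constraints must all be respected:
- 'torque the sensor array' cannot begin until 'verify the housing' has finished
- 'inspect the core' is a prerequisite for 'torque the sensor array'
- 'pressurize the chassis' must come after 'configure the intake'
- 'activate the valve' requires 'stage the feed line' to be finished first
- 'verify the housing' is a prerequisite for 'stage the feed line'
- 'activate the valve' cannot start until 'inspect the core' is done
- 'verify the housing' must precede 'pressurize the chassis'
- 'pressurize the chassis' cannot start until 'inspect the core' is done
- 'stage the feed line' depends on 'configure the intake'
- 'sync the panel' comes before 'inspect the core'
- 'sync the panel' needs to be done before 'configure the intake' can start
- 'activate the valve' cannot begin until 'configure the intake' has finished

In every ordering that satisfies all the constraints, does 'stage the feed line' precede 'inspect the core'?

No

Nothing in the constraints links 'stage the feed line' and 'inspect the core'; they are unordered relative to each other.
There exist valid orderings with 'inspect the core' before 'stage the feed line', so 'stage the feed line' is not required to come first.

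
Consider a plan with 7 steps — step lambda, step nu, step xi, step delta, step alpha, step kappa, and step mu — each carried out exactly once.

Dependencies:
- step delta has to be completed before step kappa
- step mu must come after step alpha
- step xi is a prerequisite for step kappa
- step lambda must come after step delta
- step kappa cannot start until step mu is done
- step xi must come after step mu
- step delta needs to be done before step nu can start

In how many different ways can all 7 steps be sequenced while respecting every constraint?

68

2 steps have no prerequisites (step delta, step alpha), so any of them could come first.
Systematically extending each partial ordering one step at a time and counting, there are 68 complete orderings.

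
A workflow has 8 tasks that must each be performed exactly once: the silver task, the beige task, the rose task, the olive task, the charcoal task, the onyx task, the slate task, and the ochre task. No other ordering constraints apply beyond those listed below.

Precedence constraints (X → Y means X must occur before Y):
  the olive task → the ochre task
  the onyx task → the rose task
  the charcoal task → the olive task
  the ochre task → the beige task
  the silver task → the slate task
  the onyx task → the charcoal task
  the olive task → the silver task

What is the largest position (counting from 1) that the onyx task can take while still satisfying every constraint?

The tasks that are forced after the onyx task, directly or by a chain of constraints, are the silver task, the beige task, the rose task, the olive task, the charcoal task, the slate task, the ochre task. That's 7 tasks.
With 7 mandatory successors out of 8 tasks total, the latest slot for the onyx task is 8−7 = 1, and it's reachable by doing all non-successors before the onyx task.

1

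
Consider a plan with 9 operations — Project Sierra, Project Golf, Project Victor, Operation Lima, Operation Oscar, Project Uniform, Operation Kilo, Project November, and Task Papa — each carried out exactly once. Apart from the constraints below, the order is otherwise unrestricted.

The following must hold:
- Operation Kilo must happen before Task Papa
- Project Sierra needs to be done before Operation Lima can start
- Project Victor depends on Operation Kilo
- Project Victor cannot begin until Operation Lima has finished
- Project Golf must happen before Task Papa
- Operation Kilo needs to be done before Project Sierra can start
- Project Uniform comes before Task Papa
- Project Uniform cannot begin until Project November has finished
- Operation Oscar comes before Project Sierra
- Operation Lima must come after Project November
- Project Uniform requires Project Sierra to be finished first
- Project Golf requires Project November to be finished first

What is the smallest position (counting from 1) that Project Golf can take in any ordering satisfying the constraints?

2

Working backwards through the constraints from Project Golf, its only required predecessor is Project November.
With 1 mandatory predecessor, the earliest Project Golf can sit is position 1+1 = 2, and placing just that one first achieves it.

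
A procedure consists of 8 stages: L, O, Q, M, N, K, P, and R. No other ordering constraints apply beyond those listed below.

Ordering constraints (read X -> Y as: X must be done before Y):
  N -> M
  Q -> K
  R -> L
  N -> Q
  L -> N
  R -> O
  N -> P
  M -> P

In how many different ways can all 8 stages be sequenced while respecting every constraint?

Only R has no prerequisites, so it must go first.
Counting all ways to extend the partial order to a total order gives 42.

42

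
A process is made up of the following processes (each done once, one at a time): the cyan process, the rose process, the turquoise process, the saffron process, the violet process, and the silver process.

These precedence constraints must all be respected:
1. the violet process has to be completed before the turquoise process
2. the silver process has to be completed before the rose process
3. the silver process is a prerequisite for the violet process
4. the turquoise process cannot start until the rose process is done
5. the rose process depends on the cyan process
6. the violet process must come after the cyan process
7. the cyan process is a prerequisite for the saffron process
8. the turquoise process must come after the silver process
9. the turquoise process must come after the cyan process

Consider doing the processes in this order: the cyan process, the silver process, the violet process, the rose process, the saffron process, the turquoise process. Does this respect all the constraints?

Yes

Going through the constraints one by one, each required predecessor appears earlier in the sequence than its dependent — e.g. the cyan process (position 1) is before the turquoise process (position 6), as required.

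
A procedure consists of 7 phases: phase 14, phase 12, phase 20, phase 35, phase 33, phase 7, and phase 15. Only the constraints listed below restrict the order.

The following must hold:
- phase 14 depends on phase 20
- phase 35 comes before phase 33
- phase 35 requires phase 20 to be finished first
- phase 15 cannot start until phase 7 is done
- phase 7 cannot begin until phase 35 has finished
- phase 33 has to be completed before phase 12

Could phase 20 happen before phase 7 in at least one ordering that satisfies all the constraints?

Yes

Every valid ordering already has phase 20 before phase 7 (the constraints require it), so in particular at least one does.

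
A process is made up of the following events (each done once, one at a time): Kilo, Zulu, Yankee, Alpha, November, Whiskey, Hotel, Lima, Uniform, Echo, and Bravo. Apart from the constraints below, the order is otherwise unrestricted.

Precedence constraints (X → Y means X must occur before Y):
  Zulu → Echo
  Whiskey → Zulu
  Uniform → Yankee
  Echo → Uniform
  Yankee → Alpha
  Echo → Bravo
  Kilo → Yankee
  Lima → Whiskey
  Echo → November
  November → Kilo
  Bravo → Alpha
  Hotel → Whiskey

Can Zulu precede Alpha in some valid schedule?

Yes

The constraints force Zulu before Alpha, so yes — every valid ordering has Zulu earlier.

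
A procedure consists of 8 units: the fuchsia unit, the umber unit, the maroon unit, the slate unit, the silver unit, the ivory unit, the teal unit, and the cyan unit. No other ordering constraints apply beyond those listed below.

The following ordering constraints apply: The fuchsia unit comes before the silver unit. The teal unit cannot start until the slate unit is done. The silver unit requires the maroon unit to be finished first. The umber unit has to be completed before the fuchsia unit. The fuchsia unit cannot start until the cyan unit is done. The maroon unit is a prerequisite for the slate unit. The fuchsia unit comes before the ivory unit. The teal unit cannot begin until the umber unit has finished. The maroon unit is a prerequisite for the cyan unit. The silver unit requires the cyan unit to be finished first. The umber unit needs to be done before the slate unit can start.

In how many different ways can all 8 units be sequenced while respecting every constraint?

80

2 units have no prerequisites (the umber unit, the maroon unit), so any of them could come first.
Counting all ways to extend the partial order to a total order gives 80.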